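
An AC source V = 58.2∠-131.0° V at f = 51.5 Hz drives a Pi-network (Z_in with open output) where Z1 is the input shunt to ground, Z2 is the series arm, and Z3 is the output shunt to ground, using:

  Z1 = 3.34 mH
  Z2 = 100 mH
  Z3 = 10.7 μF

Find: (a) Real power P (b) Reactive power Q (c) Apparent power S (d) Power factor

Step 1 — Angular frequency: ω = 2π·f = 2π·51.5 = 323.6 rad/s.
Step 2 — Component impedances:
  Z1: Z = jωL = j·323.6·0.00334 = 0 + j1.081 Ω
  Z2: Z = jωL = j·323.6·0.1 = 0 + j32.36 Ω
  Z3: Z = 1/(jωC) = -j/(ω·C) = 0 - j288.8 Ω
Step 3 — With open output, the series arm Z2 and the output shunt Z3 appear in series to ground: Z2 + Z3 = 0 - j256.5 Ω.
Step 4 — Parallel with input shunt Z1: Z_in = Z1 || (Z2 + Z3) = 0 + j1.085 Ω = 1.085∠90.0° Ω.
Step 5 — Source phasor: V = 58.2∠-131.0° V = -38.18 - j43.92 V.
Step 6 — Current: I = V / Z = -40.47 + j35.18 A = 53.62∠139.0° A.
Step 7 — Complex power: S = V·I* = 0 + j3121 VA.
Step 8 — Real power: P = Re(S) = 0 W.
Step 9 — Reactive power: Q = Im(S) = 3121 VAR.
Step 10 — Apparent power: |S| = 3121 VA.
Step 11 — Power factor: PF = P/|S| = 0 (lagging).

(a) P = 0 W  (b) Q = 3121 VAR  (c) S = 3121 VA  (d) PF = 0 (lagging)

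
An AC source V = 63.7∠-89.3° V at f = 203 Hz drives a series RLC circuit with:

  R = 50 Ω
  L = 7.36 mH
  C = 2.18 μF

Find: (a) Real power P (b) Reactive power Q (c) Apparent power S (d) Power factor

Step 1 — Angular frequency: ω = 2π·f = 2π·203 = 1275 rad/s.
Step 2 — Component impedances:
  R: Z = R = 50 Ω
  L: Z = jωL = j·1275·0.00736 = 0 + j9.388 Ω
  C: Z = 1/(jωC) = -j/(ω·C) = 0 - j359.6 Ω
Step 3 — Series combination: Z_total = R + L + C = 50 - j350.3 Ω = 353.8∠-81.9° Ω.
Step 4 — Source phasor: V = 63.7∠-89.3° V = 0.7782 - j63.7 V.
Step 5 — Current: I = V / Z = 0.1785 - j0.02326 A = 0.18∠-7.4° A.
Step 6 — Complex power: S = V·I* = 1.621 - j11.35 VA.
Step 7 — Real power: P = Re(S) = 1.621 W.
Step 8 — Reactive power: Q = Im(S) = -11.35 VAR.
Step 9 — Apparent power: |S| = 11.47 VA.
Step 10 — Power factor: PF = P/|S| = 0.1413 (leading).

(a) P = 1.621 W  (b) Q = -11.35 VAR  (c) S = 11.47 VA  (d) PF = 0.1413 (leading)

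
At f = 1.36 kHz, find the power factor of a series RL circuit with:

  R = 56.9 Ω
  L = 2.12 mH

Step 1 — Angular frequency: ω = 2π·f = 2π·1360 = 8545 rad/s.
Step 2 — Component impedances:
  R: Z = R = 56.9 Ω
  L: Z = jωL = j·8545·0.00212 = 0 + j18.12 Ω
Step 3 — Series combination: Z_total = R + L = 56.9 + j18.12 Ω = 59.71∠17.7° Ω.
Step 4 — Power factor: PF = cos(φ) = Re(Z)/|Z| = 56.9/59.71 = 0.9529.
Step 5 — Type: Im(Z) = 18.12 ⇒ lagging (phase φ = 17.7°).

PF = 0.9529 (lagging, φ = 17.7°)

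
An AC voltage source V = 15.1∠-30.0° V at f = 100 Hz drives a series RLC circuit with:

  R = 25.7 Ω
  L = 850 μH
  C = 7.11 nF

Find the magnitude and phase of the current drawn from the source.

Step 1 — Angular frequency: ω = 2π·f = 2π·100 = 628.3 rad/s.
Step 2 — Component impedances:
  R: Z = R = 25.7 Ω
  L: Z = jωL = j·628.3·0.00085 = 0 + j0.5341 Ω
  C: Z = 1/(jωC) = -j/(ω·C) = 0 - j2.238e+05 Ω
Step 3 — Series combination: Z_total = R + L + C = 25.7 - j2.238e+05 Ω = 2.238e+05∠-90.0° Ω.
Step 4 — Source phasor: V = 15.1∠-30.0° V = 13.08 - j7.55 V.
Step 5 — Ohm's law: I = V / Z_total = (13.08 - j7.55) / (25.7 - j2.238e+05) = 3.374e-05 + j5.842e-05 A.
Step 6 — Convert to polar: |I| = 6.746e-05 A, ∠I = 60.0°.

I = 6.746e-05∠60.0° A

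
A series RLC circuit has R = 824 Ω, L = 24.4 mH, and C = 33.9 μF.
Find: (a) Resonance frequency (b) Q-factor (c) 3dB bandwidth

Step 1 — Resonance: ω₀ = 1/√(LC) = 1/√(0.0244·3.39e-05) = 1100 rad/s.
Step 2 — f₀ = ω₀/(2π) = 175 Hz.
Step 3 — Series Q: Q = ω₀L/R = 1100·0.0244/824 = 0.03256.
Step 4 — Bandwidth: Δω = ω₀/Q = 3.377e+04 rad/s; BW = Δω/(2π) = 5375 Hz.

(a) f₀ = 175 Hz  (b) Q = 0.03256  (c) BW = 5375 Hz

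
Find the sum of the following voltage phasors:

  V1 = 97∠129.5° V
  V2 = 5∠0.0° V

Step 1 — Convert each phasor to rectangular form:
  V1 = 97·(cos(129.5°) + j·sin(129.5°)) = -61.7 + j74.85 V
  V2 = 5·(cos(0.0°) + j·sin(0.0°)) = 5 V
Step 2 — Sum components: V_total = -56.7 + j74.85 V.
Step 3 — Convert to polar: |V_total| = 93.9 V, ∠V_total = 127.1°.

V_total = 93.9∠127.1° V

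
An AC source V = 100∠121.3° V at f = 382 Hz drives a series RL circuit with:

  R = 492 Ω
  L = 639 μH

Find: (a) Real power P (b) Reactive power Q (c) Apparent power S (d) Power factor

Step 1 — Angular frequency: ω = 2π·f = 2π·382 = 2400 rad/s.
Step 2 — Component impedances:
  R: Z = R = 492 Ω
  L: Z = jωL = j·2400·0.000639 = 0 + j1.534 Ω
Step 3 — Series combination: Z_total = R + L = 492 + j1.534 Ω = 492∠0.2° Ω.
Step 4 — Source phasor: V = 100∠121.3° V = -51.95 + j85.45 V.
Step 5 — Current: I = V / Z = -0.1051 + j0.174 A = 0.2033∠121.1° A.
Step 6 — Complex power: S = V·I* = 20.33 + j0.06336 VA.
Step 7 — Real power: P = Re(S) = 20.33 W.
Step 8 — Reactive power: Q = Im(S) = 0.06336 VAR.
Step 9 — Apparent power: |S| = 20.33 VA.
Step 10 — Power factor: PF = P/|S| = 1 (lagging).

(a) P = 20.33 W  (b) Q = 0.06336 VAR  (c) S = 20.33 VA  (d) PF = 1 (lagging)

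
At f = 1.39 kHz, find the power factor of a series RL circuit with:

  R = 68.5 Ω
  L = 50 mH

Step 1 — Angular frequency: ω = 2π·f = 2π·1390 = 8734 rad/s.
Step 2 — Component impedances:
  R: Z = R = 68.5 Ω
  L: Z = jωL = j·8734·0.05 = 0 + j436.7 Ω
Step 3 — Series combination: Z_total = R + L = 68.5 + j436.7 Ω = 442∠81.1° Ω.
Step 4 — Power factor: PF = cos(φ) = Re(Z)/|Z| = 68.5/442 = 0.155.
Step 5 — Type: Im(Z) = 436.7 ⇒ lagging (phase φ = 81.1°).

PF = 0.155 (lagging, φ = 81.1°)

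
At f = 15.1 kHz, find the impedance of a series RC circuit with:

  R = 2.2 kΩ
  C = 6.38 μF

Step 1 — Angular frequency: ω = 2π·f = 2π·1.51e+04 = 9.488e+04 rad/s.
Step 2 — Component impedances:
  R: Z = R = 2200 Ω
  C: Z = 1/(jωC) = -j/(ω·C) = 0 - j1.652 Ω
Step 3 — Series combination: Z_total = R + C = 2200 - j1.652 Ω = 2200∠-0.0° Ω.

Z = 2200 - j1.652 Ω = 2200∠-0.0° Ω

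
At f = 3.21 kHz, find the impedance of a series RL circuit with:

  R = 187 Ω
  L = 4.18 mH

Step 1 — Angular frequency: ω = 2π·f = 2π·3210 = 2.017e+04 rad/s.
Step 2 — Component impedances:
  R: Z = R = 187 Ω
  L: Z = jωL = j·2.017e+04·0.00418 = 0 + j84.31 Ω
Step 3 — Series combination: Z_total = R + L = 187 + j84.31 Ω = 205.1∠24.3° Ω.

Z = 187 + j84.31 Ω = 205.1∠24.3° Ω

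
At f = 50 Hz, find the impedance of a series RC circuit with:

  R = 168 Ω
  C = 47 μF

Step 1 — Angular frequency: ω = 2π·f = 2π·50 = 314.2 rad/s.
Step 2 — Component impedances:
  R: Z = R = 168 Ω
  C: Z = 1/(jωC) = -j/(ω·C) = 0 - j67.73 Ω
Step 3 — Series combination: Z_total = R + C = 168 - j67.73 Ω = 181.1∠-22.0° Ω.

Z = 168 - j67.73 Ω = 181.1∠-22.0° Ω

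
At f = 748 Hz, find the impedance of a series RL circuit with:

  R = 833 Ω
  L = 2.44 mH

Step 1 — Angular frequency: ω = 2π·f = 2π·748 = 4700 rad/s.
Step 2 — Component impedances:
  R: Z = R = 833 Ω
  L: Z = jωL = j·4700·0.00244 = 0 + j11.47 Ω
Step 3 — Series combination: Z_total = R + L = 833 + j11.47 Ω = 833.1∠0.8° Ω.

Z = 833 + j11.47 Ω = 833.1∠0.8° Ω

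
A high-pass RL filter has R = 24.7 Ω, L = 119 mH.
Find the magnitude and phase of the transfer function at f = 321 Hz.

Step 1 — Angular frequency: ω = 2π·321 = 2017 rad/s.
Step 2 — Transfer function: H(jω) = jωL/(R + jωL).
Step 3 — Numerator jωL = j·240; denominator R + jωL = 24.7 + j240.
Step 4 — H = 0.9895 + j0.1018.
Step 5 — Magnitude: |H| = 0.9947 (-0.0 dB); phase: φ = 5.9°.

|H| = 0.9947 (-0.0 dB), φ = 5.9°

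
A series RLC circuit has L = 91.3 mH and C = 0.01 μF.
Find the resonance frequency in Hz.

Step 1 — Resonance condition Im(Z)=0 gives ω₀ = 1/√(LC).
Step 2 — ω₀ = 1/√(0.0913·1e-08) = 3.31e+04 rad/s.
Step 3 — f₀ = ω₀/(2π) = 5267 Hz.

f₀ = 5267 Hz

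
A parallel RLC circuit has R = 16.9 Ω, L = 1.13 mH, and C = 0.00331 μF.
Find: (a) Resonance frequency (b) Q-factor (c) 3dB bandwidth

Step 1 — Resonance: ω₀ = 1/√(LC) = 1/√(0.00113·3.31e-09) = 5.171e+05 rad/s.
Step 2 — f₀ = ω₀/(2π) = 8.229e+04 Hz.
Step 3 — Parallel Q: Q = R/(ω₀L) = 16.9/(5.171e+05·0.00113) = 0.02892.
Step 4 — Bandwidth: Δω = ω₀/Q = 1.788e+07 rad/s; BW = Δω/(2π) = 2.845e+06 Hz.

(a) f₀ = 8.229e+04 Hz  (b) Q = 0.02892  (c) BW = 2.845e+06 Hz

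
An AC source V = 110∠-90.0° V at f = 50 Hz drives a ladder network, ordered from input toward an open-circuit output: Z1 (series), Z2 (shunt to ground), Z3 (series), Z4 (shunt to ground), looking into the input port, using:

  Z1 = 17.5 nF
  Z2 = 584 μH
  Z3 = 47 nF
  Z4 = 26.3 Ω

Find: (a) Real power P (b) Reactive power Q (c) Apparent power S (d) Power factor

Step 1 — Angular frequency: ω = 2π·f = 2π·50 = 314.2 rad/s.
Step 2 — Component impedances:
  Z1: Z = 1/(jωC) = -j/(ω·C) = 0 - j1.819e+05 Ω
  Z2: Z = jωL = j·314.2·0.000584 = 0 + j0.1835 Ω
  Z3: Z = 1/(jωC) = -j/(ω·C) = 0 - j6.773e+04 Ω
  Z4: Z = R = 26.3 Ω
Step 3 — Ladder network (open output): work backward from the far end, alternating series and parallel combinations. Z_in = 0 - j1.819e+05 Ω = 1.819e+05∠-90.0° Ω.
Step 4 — Source phasor: V = 110∠-90.0° V = 0 - j110 V.
Step 5 — Current: I = V / Z = 0.0006048 A = 0.0006048∠-0.0° A.
Step 6 — Complex power: S = V·I* = 0 - j0.06652 VA.
Step 7 — Real power: P = Re(S) = 0 W.
Step 8 — Reactive power: Q = Im(S) = -0.06652 VAR.
Step 9 — Apparent power: |S| = 0.06652 VA.
Step 10 — Power factor: PF = P/|S| = 0 (leading).

(a) P = 0 W  (b) Q = -0.06652 VAR  (c) S = 0.06652 VA  (d) PF = 0 (leading)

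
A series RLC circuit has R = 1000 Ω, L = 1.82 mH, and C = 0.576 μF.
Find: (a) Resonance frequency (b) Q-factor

Step 1 — Resonance condition Im(Z)=0 gives ω₀ = 1/√(LC).
Step 2 — ω₀ = 1/√(0.00182·5.76e-07) = 3.089e+04 rad/s.
Step 3 — f₀ = ω₀/(2π) = 4916 Hz.
Step 4 — Series Q: Q = ω₀L/R = 3.089e+04·0.00182/1000 = 0.05621.

(a) f₀ = 4916 Hz  (b) Q = 0.05621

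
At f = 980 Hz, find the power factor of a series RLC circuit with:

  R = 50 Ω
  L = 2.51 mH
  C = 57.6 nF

Step 1 — Angular frequency: ω = 2π·f = 2π·980 = 6158 rad/s.
Step 2 — Component impedances:
  R: Z = R = 50 Ω
  L: Z = jωL = j·6158·0.00251 = 0 + j15.46 Ω
  C: Z = 1/(jωC) = -j/(ω·C) = 0 - j2819 Ω
Step 3 — Series combination: Z_total = R + L + C = 50 - j2804 Ω = 2804∠-89.0° Ω.
Step 4 — Power factor: PF = cos(φ) = Re(Z)/|Z| = 50/2804 = 0.01783.
Step 5 — Type: Im(Z) = -2804 ⇒ leading (phase φ = -89.0°).

PF = 0.01783 (leading, φ = -89.0°)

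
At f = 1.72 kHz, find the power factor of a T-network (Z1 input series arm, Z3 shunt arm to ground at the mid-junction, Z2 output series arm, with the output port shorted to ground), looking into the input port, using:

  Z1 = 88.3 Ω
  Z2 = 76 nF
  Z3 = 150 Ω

Step 1 — Angular frequency: ω = 2π·f = 2π·1720 = 1.081e+04 rad/s.
Step 2 — Component impedances:
  Z1: Z = R = 88.3 Ω
  Z2: Z = 1/(jωC) = -j/(ω·C) = 0 - j1218 Ω
  Z3: Z = R = 150 Ω
Step 3 — With the output port shorted to ground, the output series arm Z2 runs from the junction to ground; the shunt arm Z3 also runs from the junction to ground. They appear in parallel: Z3 || Z2 = 147.8 - j18.2 Ω.
Step 4 — Series with input arm Z1: Z_in = Z1 + (Z3 || Z2) = 236.1 - j18.2 Ω = 236.8∠-4.4° Ω.
Step 5 — Power factor: PF = cos(φ) = Re(Z)/|Z| = 236.1/236.8 = 0.997.
Step 6 — Type: Im(Z) = -18.2 ⇒ leading (phase φ = -4.4°).

PF = 0.997 (leading, φ = -4.4°)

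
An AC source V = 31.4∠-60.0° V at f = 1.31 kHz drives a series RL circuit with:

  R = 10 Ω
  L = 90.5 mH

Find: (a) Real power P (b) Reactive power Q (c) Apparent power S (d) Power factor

Step 1 — Angular frequency: ω = 2π·f = 2π·1310 = 8231 rad/s.
Step 2 — Component impedances:
  R: Z = R = 10 Ω
  L: Z = jωL = j·8231·0.0905 = 0 + j744.9 Ω
Step 3 — Series combination: Z_total = R + L = 10 + j744.9 Ω = 745∠89.2° Ω.
Step 4 — Source phasor: V = 31.4∠-60.0° V = 15.7 - j27.19 V.
Step 5 — Current: I = V / Z = -0.03622 - j0.02156 A = 0.04215∠-149.2° A.
Step 6 — Complex power: S = V·I* = 0.01777 + j1.323 VA.
Step 7 — Real power: P = Re(S) = 0.01777 W.
Step 8 — Reactive power: Q = Im(S) = 1.323 VAR.
Step 9 — Apparent power: |S| = 1.323 VA.
Step 10 — Power factor: PF = P/|S| = 0.01342 (lagging).

(a) P = 0.01777 W  (b) Q = 1.323 VAR  (c) S = 1.323 VA  (d) PF = 0.01342 (lagging)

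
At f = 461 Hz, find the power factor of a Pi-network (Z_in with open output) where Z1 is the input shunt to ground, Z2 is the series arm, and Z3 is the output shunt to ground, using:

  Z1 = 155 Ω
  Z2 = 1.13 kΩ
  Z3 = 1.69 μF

Step 1 — Angular frequency: ω = 2π·f = 2π·461 = 2897 rad/s.
Step 2 — Component impedances:
  Z1: Z = R = 155 Ω
  Z2: Z = R = 1130 Ω
  Z3: Z = 1/(jωC) = -j/(ω·C) = 0 - j204.3 Ω
Step 3 — With open output, the series arm Z2 and the output shunt Z3 appear in series to ground: Z2 + Z3 = 1130 - j204.3 Ω.
Step 4 — Parallel with input shunt Z1: Z_in = Z1 || (Z2 + Z3) = 136.8 - j2.899 Ω = 136.8∠-1.2° Ω.
Step 5 — Power factor: PF = cos(φ) = Re(Z)/|Z| = 136.764/136.795 = 0.9998.
Step 6 — Type: Im(Z) = -2.899 ⇒ leading (phase φ = -1.2°).

PF = 0.9998 (leading, φ = -1.2°)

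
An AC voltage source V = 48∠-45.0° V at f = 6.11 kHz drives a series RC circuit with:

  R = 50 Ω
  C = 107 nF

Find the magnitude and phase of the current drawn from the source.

Step 1 — Angular frequency: ω = 2π·f = 2π·6110 = 3.839e+04 rad/s.
Step 2 — Component impedances:
  R: Z = R = 50 Ω
  C: Z = 1/(jωC) = -j/(ω·C) = 0 - j243.4 Ω
Step 3 — Series combination: Z_total = R + C = 50 - j243.4 Ω = 248.5∠-78.4° Ω.
Step 4 — Source phasor: V = 48∠-45.0° V = 33.94 - j33.94 V.
Step 5 — Ohm's law: I = V / Z_total = (33.94 - j33.94) / (50 - j243.4) = 0.1613 + j0.1063 A.
Step 6 — Convert to polar: |I| = 0.1931 A, ∠I = 33.4°.

I = 0.1931∠33.4° A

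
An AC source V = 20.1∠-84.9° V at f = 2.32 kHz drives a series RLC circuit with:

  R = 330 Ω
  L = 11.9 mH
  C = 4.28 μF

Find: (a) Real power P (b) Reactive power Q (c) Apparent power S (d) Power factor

Step 1 — Angular frequency: ω = 2π·f = 2π·2320 = 1.458e+04 rad/s.
Step 2 — Component impedances:
  R: Z = R = 330 Ω
  L: Z = jωL = j·1.458e+04·0.0119 = 0 + j173.5 Ω
  C: Z = 1/(jωC) = -j/(ω·C) = 0 - j16.03 Ω
Step 3 — Series combination: Z_total = R + L + C = 330 + j157.4 Ω = 365.6∠25.5° Ω.
Step 4 — Source phasor: V = 20.1∠-84.9° V = 1.787 - j20.02 V.
Step 5 — Current: I = V / Z = -0.01917 - j0.05152 A = 0.05497∠-110.4° A.
Step 6 — Complex power: S = V·I* = 0.9973 + j0.4758 VA.
Step 7 — Real power: P = Re(S) = 0.9973 W.
Step 8 — Reactive power: Q = Im(S) = 0.4758 VAR.
Step 9 — Apparent power: |S| = 1.105 VA.
Step 10 — Power factor: PF = P/|S| = 0.9025 (lagging).

(a) P = 0.9973 W  (b) Q = 0.4758 VAR  (c) S = 1.105 VA  (d) PF = 0.9025 (lagging)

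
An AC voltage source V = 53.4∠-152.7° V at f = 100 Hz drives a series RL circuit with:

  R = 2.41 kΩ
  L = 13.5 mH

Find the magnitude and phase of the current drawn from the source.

Step 1 — Angular frequency: ω = 2π·f = 2π·100 = 628.3 rad/s.
Step 2 — Component impedances:
  R: Z = R = 2410 Ω
  L: Z = jωL = j·628.3·0.0135 = 0 + j8.482 Ω
Step 3 — Series combination: Z_total = R + L = 2410 + j8.482 Ω = 2410∠0.2° Ω.
Step 4 — Source phasor: V = 53.4∠-152.7° V = -47.45 - j24.49 V.
Step 5 — Ohm's law: I = V / Z_total = (-47.45 - j24.49) / (2410 + j8.482) = -0.01973 - j0.01009 A.
Step 6 — Convert to polar: |I| = 0.02216 A, ∠I = -152.9°.

I = 0.02216∠-152.9° A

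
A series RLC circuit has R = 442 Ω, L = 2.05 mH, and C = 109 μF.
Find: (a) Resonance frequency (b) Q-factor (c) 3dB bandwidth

Step 1 — Resonance condition Im(Z)=0 gives ω₀ = 1/√(LC).
Step 2 — ω₀ = 1/√(0.00205·0.000109) = 2115 rad/s.
Step 3 — f₀ = ω₀/(2π) = 336.7 Hz.
Step 4 — Series Q: Q = ω₀L/R = 2115·0.00205/442 = 0.009812.
Step 5 — 3dB bandwidth: Δω = ω₀/Q = 2.156e+05 rad/s; BW = Δω/(2π) = 3.432e+04 Hz.

(a) f₀ = 336.7 Hz  (b) Q = 0.009812  (c) BW = 3.432e+04 Hz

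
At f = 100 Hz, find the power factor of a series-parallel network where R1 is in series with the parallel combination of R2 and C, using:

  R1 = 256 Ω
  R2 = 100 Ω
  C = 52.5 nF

Step 1 — Angular frequency: ω = 2π·f = 2π·100 = 628.3 rad/s.
Step 2 — Component impedances:
  R1: Z = R = 256 Ω
  R2: Z = R = 100 Ω
  C: Z = 1/(jωC) = -j/(ω·C) = 0 - j3.032e+04 Ω
Step 3 — Parallel branch: R2 || C = 1/(1/R2 + 1/C) = 100 - j0.3299 Ω.
Step 4 — Series with R1: Z_total = R1 + (R2 || C) = 356 - j0.3299 Ω = 356∠-0.1° Ω.
Step 5 — Power factor: PF = cos(φ) = Re(Z)/|Z| = 356/356 = 1.
Step 6 — Type: Im(Z) = -0.3299 ⇒ leading (phase φ = -0.1°).

PF = 1 (leading, φ = -0.1°)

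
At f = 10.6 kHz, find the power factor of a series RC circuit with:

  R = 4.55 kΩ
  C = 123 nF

Step 1 — Angular frequency: ω = 2π·f = 2π·1.06e+04 = 6.66e+04 rad/s.
Step 2 — Component impedances:
  R: Z = R = 4550 Ω
  C: Z = 1/(jωC) = -j/(ω·C) = 0 - j122.1 Ω
Step 3 — Series combination: Z_total = R + C = 4550 - j122.1 Ω = 4552∠-1.5° Ω.
Step 4 — Power factor: PF = cos(φ) = Re(Z)/|Z| = 4550/4552 = 0.9996.
Step 5 — Type: Im(Z) = -122.1 ⇒ leading (phase φ = -1.5°).

PF = 0.9996 (leading, φ = -1.5°)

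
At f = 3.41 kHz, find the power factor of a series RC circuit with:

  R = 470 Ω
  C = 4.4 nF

Step 1 — Angular frequency: ω = 2π·f = 2π·3410 = 2.143e+04 rad/s.
Step 2 — Component impedances:
  R: Z = R = 470 Ω
  C: Z = 1/(jωC) = -j/(ω·C) = 0 - j1.061e+04 Ω
Step 3 — Series combination: Z_total = R + C = 470 - j1.061e+04 Ω = 1.062e+04∠-87.5° Ω.
Step 4 — Power factor: PF = cos(φ) = Re(Z)/|Z| = 470/1.062e+04 = 0.04426.
Step 5 — Type: Im(Z) = -1.061e+04 ⇒ leading (phase φ = -87.5°).

PF = 0.04426 (leading, φ = -87.5°)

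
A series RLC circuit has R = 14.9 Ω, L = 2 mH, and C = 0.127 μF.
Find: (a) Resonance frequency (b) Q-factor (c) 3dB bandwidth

Step 1 — Resonance: ω₀ = 1/√(LC) = 1/√(0.002·1.27e-07) = 6.275e+04 rad/s.
Step 2 — f₀ = ω₀/(2π) = 9986 Hz.
Step 3 — Series Q: Q = ω₀L/R = 6.275e+04·0.002/14.9 = 8.422.
Step 4 — Bandwidth: Δω = ω₀/Q = 7450 rad/s; BW = Δω/(2π) = 1186 Hz.

(a) f₀ = 9986 Hz  (b) Q = 8.422  (c) BW = 1186 Hz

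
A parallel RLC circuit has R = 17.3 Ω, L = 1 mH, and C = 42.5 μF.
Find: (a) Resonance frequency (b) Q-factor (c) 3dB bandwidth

Step 1 — Resonance: ω₀ = 1/√(LC) = 1/√(0.001·4.25e-05) = 4851 rad/s.
Step 2 — f₀ = ω₀/(2π) = 772 Hz.
Step 3 — Parallel Q: Q = R/(ω₀L) = 17.3/(4851·0.001) = 3.566.
Step 4 — Bandwidth: Δω = ω₀/Q = 1360 rad/s; BW = Δω/(2π) = 216.5 Hz.

(a) f₀ = 772 Hz  (b) Q = 3.566  (c) BW = 216.5 Hz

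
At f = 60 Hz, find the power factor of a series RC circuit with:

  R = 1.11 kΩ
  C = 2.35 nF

Step 1 — Angular frequency: ω = 2π·f = 2π·60 = 377 rad/s.
Step 2 — Component impedances:
  R: Z = R = 1110 Ω
  C: Z = 1/(jωC) = -j/(ω·C) = 0 - j1.129e+06 Ω
Step 3 — Series combination: Z_total = R + C = 1110 - j1.129e+06 Ω = 1.129e+06∠-89.9° Ω.
Step 4 — Power factor: PF = cos(φ) = Re(Z)/|Z| = 1110/1.12876e+06 = 0.0009834.
Step 5 — Type: Im(Z) = -1.129e+06 ⇒ leading (phase φ = -89.9°).

PF = 0.0009834 (leading, φ = -89.9°)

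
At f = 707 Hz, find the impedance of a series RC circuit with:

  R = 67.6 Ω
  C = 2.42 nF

Step 1 — Angular frequency: ω = 2π·f = 2π·707 = 4442 rad/s.
Step 2 — Component impedances:
  R: Z = R = 67.6 Ω
  C: Z = 1/(jωC) = -j/(ω·C) = 0 - j9.302e+04 Ω
Step 3 — Series combination: Z_total = R + C = 67.6 - j9.302e+04 Ω = 9.302e+04∠-90.0° Ω.

Z = 67.6 - j9.302e+04 Ω = 9.302e+04∠-90.0° Ω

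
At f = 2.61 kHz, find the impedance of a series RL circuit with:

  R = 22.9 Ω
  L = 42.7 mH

Step 1 — Angular frequency: ω = 2π·f = 2π·2610 = 1.64e+04 rad/s.
Step 2 — Component impedances:
  R: Z = R = 22.9 Ω
  L: Z = jωL = j·1.64e+04·0.0427 = 0 + j700.2 Ω
Step 3 — Series combination: Z_total = R + L = 22.9 + j700.2 Ω = 700.6∠88.1° Ω.

Z = 22.9 + j700.2 Ω = 700.6∠88.1° Ω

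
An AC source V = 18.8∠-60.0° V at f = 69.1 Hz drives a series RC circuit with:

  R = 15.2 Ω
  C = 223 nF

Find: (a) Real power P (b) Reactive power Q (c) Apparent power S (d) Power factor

Step 1 — Angular frequency: ω = 2π·f = 2π·69.1 = 434.2 rad/s.
Step 2 — Component impedances:
  R: Z = R = 15.2 Ω
  C: Z = 1/(jωC) = -j/(ω·C) = 0 - j1.033e+04 Ω
Step 3 — Series combination: Z_total = R + C = 15.2 - j1.033e+04 Ω = 1.033e+04∠-89.9° Ω.
Step 4 — Source phasor: V = 18.8∠-60.0° V = 9.4 - j16.28 V.
Step 5 — Current: I = V / Z = 0.001578 + j0.0009078 A = 0.00182∠29.9° A.
Step 6 — Complex power: S = V·I* = 5.036e-05 - j0.03422 VA.
Step 7 — Real power: P = Re(S) = 5.036e-05 W.
Step 8 — Reactive power: Q = Im(S) = -0.03422 VAR.
Step 9 — Apparent power: |S| = 0.03422 VA.
Step 10 — Power factor: PF = P/|S| = 0.001472 (leading).

(a) P = 5.036e-05 W  (b) Q = -0.03422 VAR  (c) S = 0.03422 VA  (d) PF = 0.001472 (leading)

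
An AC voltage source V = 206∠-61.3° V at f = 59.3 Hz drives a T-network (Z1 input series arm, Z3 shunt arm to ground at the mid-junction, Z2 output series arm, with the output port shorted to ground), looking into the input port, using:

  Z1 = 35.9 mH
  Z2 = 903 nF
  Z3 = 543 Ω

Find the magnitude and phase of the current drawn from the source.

Step 1 — Angular frequency: ω = 2π·f = 2π·59.3 = 372.6 rad/s.
Step 2 — Component impedances:
  Z1: Z = jωL = j·372.6·0.0359 = 0 + j13.38 Ω
  Z2: Z = 1/(jωC) = -j/(ω·C) = 0 - j2972 Ω
  Z3: Z = R = 543 Ω
Step 3 — With the output port shorted to ground, the output series arm Z2 runs from the junction to ground; the shunt arm Z3 also runs from the junction to ground. They appear in parallel: Z3 || Z2 = 525.5 - j96 Ω.
Step 4 — Series with input arm Z1: Z_in = Z1 + (Z3 || Z2) = 525.5 - j82.62 Ω = 531.9∠-8.9° Ω.
Step 5 — Source phasor: V = 206∠-61.3° V = 98.93 - j180.7 V.
Step 6 — Ohm's law: I = V / Z_total = (98.93 - j180.7) / (525.5 - j82.62) = 0.2365 - j0.3067 A.
Step 7 — Convert to polar: |I| = 0.3873 A, ∠I = -52.4°.

I = 0.3873∠-52.4° A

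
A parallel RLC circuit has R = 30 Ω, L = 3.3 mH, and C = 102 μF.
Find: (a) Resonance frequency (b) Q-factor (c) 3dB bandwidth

Step 1 — Resonance: ω₀ = 1/√(LC) = 1/√(0.0033·0.000102) = 1724 rad/s.
Step 2 — f₀ = ω₀/(2π) = 274.3 Hz.
Step 3 — Parallel Q: Q = R/(ω₀L) = 30/(1724·0.0033) = 5.274.
Step 4 — Bandwidth: Δω = ω₀/Q = 326.8 rad/s; BW = Δω/(2π) = 52.01 Hz.

(a) f₀ = 274.3 Hz  (b) Q = 5.274  (c) BW = 52.01 Hz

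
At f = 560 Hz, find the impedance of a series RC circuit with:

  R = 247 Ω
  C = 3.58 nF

Step 1 — Angular frequency: ω = 2π·f = 2π·560 = 3519 rad/s.
Step 2 — Component impedances:
  R: Z = R = 247 Ω
  C: Z = 1/(jωC) = -j/(ω·C) = 0 - j7.939e+04 Ω
Step 3 — Series combination: Z_total = R + C = 247 - j7.939e+04 Ω = 7.939e+04∠-89.8° Ω.

Z = 247 - j7.939e+04 Ω = 7.939e+04∠-89.8° Ω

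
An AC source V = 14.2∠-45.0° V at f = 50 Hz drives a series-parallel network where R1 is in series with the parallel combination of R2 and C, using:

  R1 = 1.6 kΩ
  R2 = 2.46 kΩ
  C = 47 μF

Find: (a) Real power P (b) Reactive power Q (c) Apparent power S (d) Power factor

Step 1 — Angular frequency: ω = 2π·f = 2π·50 = 314.2 rad/s.
Step 2 — Component impedances:
  R1: Z = R = 1600 Ω
  R2: Z = R = 2460 Ω
  C: Z = 1/(jωC) = -j/(ω·C) = 0 - j67.73 Ω
Step 3 — Parallel branch: R2 || C = 1/(1/R2 + 1/C) = 1.863 - j67.67 Ω.
Step 4 — Series with R1: Z_total = R1 + (R2 || C) = 1602 - j67.67 Ω = 1603∠-2.4° Ω.
Step 5 — Source phasor: V = 14.2∠-45.0° V = 10.04 - j10.04 V.
Step 6 — Current: I = V / Z = 0.006521 - j0.005993 A = 0.008857∠-42.6° A.
Step 7 — Complex power: S = V·I* = 0.1257 - j0.005309 VA.
Step 8 — Real power: P = Re(S) = 0.1257 W.
Step 9 — Reactive power: Q = Im(S) = -0.005309 VAR.
Step 10 — Apparent power: |S| = 0.1258 VA.
Step 11 — Power factor: PF = P/|S| = 0.9991 (leading).

(a) P = 0.1257 W  (b) Q = -0.005309 VAR  (c) S = 0.1258 VA  (d) PF = 0.9991 (leading)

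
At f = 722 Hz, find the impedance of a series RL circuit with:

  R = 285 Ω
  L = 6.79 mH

Step 1 — Angular frequency: ω = 2π·f = 2π·722 = 4536 rad/s.
Step 2 — Component impedances:
  R: Z = R = 285 Ω
  L: Z = jωL = j·4536·0.00679 = 0 + j30.8 Ω
Step 3 — Series combination: Z_total = R + L = 285 + j30.8 Ω = 286.7∠6.2° Ω.

Z = 285 + j30.8 Ω = 286.7∠6.2° Ω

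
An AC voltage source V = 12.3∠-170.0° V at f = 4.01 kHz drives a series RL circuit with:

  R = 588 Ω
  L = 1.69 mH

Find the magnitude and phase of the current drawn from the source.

Step 1 — Angular frequency: ω = 2π·f = 2π·4010 = 2.52e+04 rad/s.
Step 2 — Component impedances:
  R: Z = R = 588 Ω
  L: Z = jωL = j·2.52e+04·0.00169 = 0 + j42.58 Ω
Step 3 — Series combination: Z_total = R + L = 588 + j42.58 Ω = 589.5∠4.1° Ω.
Step 4 — Source phasor: V = 12.3∠-170.0° V = -12.11 - j2.136 V.
Step 5 — Ohm's law: I = V / Z_total = (-12.11 - j2.136) / (588 + j42.58) = -0.02075 - j0.002129 A.
Step 6 — Convert to polar: |I| = 0.02086 A, ∠I = -174.1°.

I = 0.02086∠-174.1° A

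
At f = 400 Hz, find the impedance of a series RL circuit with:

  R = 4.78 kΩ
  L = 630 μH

Step 1 — Angular frequency: ω = 2π·f = 2π·400 = 2513 rad/s.
Step 2 — Component impedances:
  R: Z = R = 4780 Ω
  L: Z = jωL = j·2513·0.00063 = 0 + j1.583 Ω
Step 3 — Series combination: Z_total = R + L = 4780 + j1.583 Ω = 4780∠0.0° Ω.

Z = 4780 + j1.583 Ω = 4780∠0.0° Ω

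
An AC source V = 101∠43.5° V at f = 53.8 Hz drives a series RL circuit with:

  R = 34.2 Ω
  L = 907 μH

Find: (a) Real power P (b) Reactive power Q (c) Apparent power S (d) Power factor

Step 1 — Angular frequency: ω = 2π·f = 2π·53.8 = 338 rad/s.
Step 2 — Component impedances:
  R: Z = R = 34.2 Ω
  L: Z = jωL = j·338·0.000907 = 0 + j0.3066 Ω
Step 3 — Series combination: Z_total = R + L = 34.2 + j0.3066 Ω = 34.2∠0.5° Ω.
Step 4 — Source phasor: V = 101∠43.5° V = 73.26 + j69.52 V.
Step 5 — Current: I = V / Z = 2.16 + j2.013 A = 2.953∠43.0° A.
Step 6 — Complex power: S = V·I* = 298.3 + j2.674 VA.
Step 7 — Real power: P = Re(S) = 298.3 W.
Step 8 — Reactive power: Q = Im(S) = 2.674 VAR.
Step 9 — Apparent power: |S| = 298.3 VA.
Step 10 — Power factor: PF = P/|S| = 1 (lagging).

(a) P = 298.3 W  (b) Q = 2.674 VAR  (c) S = 298.3 VA  (d) PF = 1 (lagging)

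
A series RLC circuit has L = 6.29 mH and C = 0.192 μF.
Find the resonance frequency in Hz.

Step 1 — Resonance condition Im(Z)=0 gives ω₀ = 1/√(LC).
Step 2 — ω₀ = 1/√(0.00629·1.92e-07) = 2.878e+04 rad/s.
Step 3 — f₀ = ω₀/(2π) = 4580 Hz.

f₀ = 4580 Hz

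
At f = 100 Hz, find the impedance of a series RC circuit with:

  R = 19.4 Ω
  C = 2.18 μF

Step 1 — Angular frequency: ω = 2π·f = 2π·100 = 628.3 rad/s.
Step 2 — Component impedances:
  R: Z = R = 19.4 Ω
  C: Z = 1/(jωC) = -j/(ω·C) = 0 - j730.1 Ω
Step 3 — Series combination: Z_total = R + C = 19.4 - j730.1 Ω = 730.3∠-88.5° Ω.

Z = 19.4 - j730.1 Ω = 730.3∠-88.5° Ω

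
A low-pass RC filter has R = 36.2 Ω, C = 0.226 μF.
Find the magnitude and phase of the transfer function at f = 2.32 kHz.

Step 1 — Angular frequency: ω = 2π·2320 = 1.458e+04 rad/s.
Step 2 — Transfer function: H(jω) = 1/(1 + jωRC).
Step 3 — Denominator: 1 + jωRC = 1 + j·1.458e+04·36.2·2.26e-07 = 1 + j0.1193.
Step 4 — H = 0.986 - j0.1176.
Step 5 — Magnitude: |H| = 0.993 (-0.1 dB); phase: φ = -6.8°.

|H| = 0.993 (-0.1 dB), φ = -6.8°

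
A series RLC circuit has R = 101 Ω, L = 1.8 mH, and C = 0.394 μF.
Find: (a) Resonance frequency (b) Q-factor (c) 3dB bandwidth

Step 1 — Resonance condition Im(Z)=0 gives ω₀ = 1/√(LC).
Step 2 — ω₀ = 1/√(0.0018·3.94e-07) = 3.755e+04 rad/s.
Step 3 — f₀ = ω₀/(2π) = 5976 Hz.
Step 4 — Series Q: Q = ω₀L/R = 3.755e+04·0.0018/101 = 0.6692.
Step 5 — 3dB bandwidth: Δω = ω₀/Q = 5.611e+04 rad/s; BW = Δω/(2π) = 8930 Hz.

(a) f₀ = 5976 Hz  (b) Q = 0.6692  (c) BW = 8930 Hz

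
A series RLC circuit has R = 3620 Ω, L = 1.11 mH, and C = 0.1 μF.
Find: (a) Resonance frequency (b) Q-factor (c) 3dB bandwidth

Step 1 — Resonance condition Im(Z)=0 gives ω₀ = 1/√(LC).
Step 2 — ω₀ = 1/√(0.00111·1e-07) = 9.492e+04 rad/s.
Step 3 — f₀ = ω₀/(2π) = 1.511e+04 Hz.
Step 4 — Series Q: Q = ω₀L/R = 9.492e+04·0.00111/3620 = 0.0291.
Step 5 — 3dB bandwidth: Δω = ω₀/Q = 3.261e+06 rad/s; BW = Δω/(2π) = 5.19e+05 Hz.

(a) f₀ = 1.511e+04 Hz  (b) Q = 0.0291  (c) BW = 5.19e+05 Hz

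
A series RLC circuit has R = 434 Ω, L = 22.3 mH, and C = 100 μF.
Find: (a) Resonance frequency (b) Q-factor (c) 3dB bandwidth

Step 1 — Resonance condition Im(Z)=0 gives ω₀ = 1/√(LC).
Step 2 — ω₀ = 1/√(0.0223·0.0001) = 669.6 rad/s.
Step 3 — f₀ = ω₀/(2π) = 106.6 Hz.
Step 4 — Series Q: Q = ω₀L/R = 669.6·0.0223/434 = 0.03441.
Step 5 — 3dB bandwidth: Δω = ω₀/Q = 1.946e+04 rad/s; BW = Δω/(2π) = 3097 Hz.

(a) f₀ = 106.6 Hz  (b) Q = 0.03441  (c) BW = 3097 Hz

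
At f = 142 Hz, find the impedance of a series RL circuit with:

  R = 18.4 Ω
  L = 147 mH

Step 1 — Angular frequency: ω = 2π·f = 2π·142 = 892.2 rad/s.
Step 2 — Component impedances:
  R: Z = R = 18.4 Ω
  L: Z = jωL = j·892.2·0.147 = 0 + j131.2 Ω
Step 3 — Series combination: Z_total = R + L = 18.4 + j131.2 Ω = 132.4∠82.0° Ω.

Z = 18.4 + j131.2 Ω = 132.4∠82.0° Ω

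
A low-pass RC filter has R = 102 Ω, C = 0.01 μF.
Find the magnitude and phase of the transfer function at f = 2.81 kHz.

Step 1 — Angular frequency: ω = 2π·2810 = 1.766e+04 rad/s.
Step 2 — Transfer function: H(jω) = 1/(1 + jωRC).
Step 3 — Denominator: 1 + jωRC = 1 + j·1.766e+04·102·1e-08 = 1 + j0.01801.
Step 4 — H = 0.9997 - j0.018.
Step 5 — Magnitude: |H| = 0.9998 (-0.0 dB); phase: φ = -1.0°.

|H| = 0.9998 (-0.0 dB), φ = -1.0°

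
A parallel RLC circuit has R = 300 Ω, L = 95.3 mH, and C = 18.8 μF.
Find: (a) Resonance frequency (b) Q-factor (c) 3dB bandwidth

Step 1 — Resonance: ω₀ = 1/√(LC) = 1/√(0.0953·1.88e-05) = 747.1 rad/s.
Step 2 — f₀ = ω₀/(2π) = 118.9 Hz.
Step 3 — Parallel Q: Q = R/(ω₀L) = 300/(747.1·0.0953) = 4.214.
Step 4 — Bandwidth: Δω = ω₀/Q = 177.3 rad/s; BW = Δω/(2π) = 28.22 Hz.

(a) f₀ = 118.9 Hz  (b) Q = 4.214  (c) BW = 28.22 Hz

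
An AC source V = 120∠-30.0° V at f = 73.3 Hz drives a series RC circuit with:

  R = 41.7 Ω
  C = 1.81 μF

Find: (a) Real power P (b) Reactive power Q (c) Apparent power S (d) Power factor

Step 1 — Angular frequency: ω = 2π·f = 2π·73.3 = 460.6 rad/s.
Step 2 — Component impedances:
  R: Z = R = 41.7 Ω
  C: Z = 1/(jωC) = -j/(ω·C) = 0 - j1200 Ω
Step 3 — Series combination: Z_total = R + C = 41.7 - j1200 Ω = 1200∠-88.0° Ω.
Step 4 — Source phasor: V = 120∠-30.0° V = 103.9 - j60 V.
Step 5 — Current: I = V / Z = 0.05296 + j0.08479 A = 0.09997∠58.0° A.
Step 6 — Complex power: S = V·I* = 0.4168 - j11.99 VA.
Step 7 — Real power: P = Re(S) = 0.4168 W.
Step 8 — Reactive power: Q = Im(S) = -11.99 VAR.
Step 9 — Apparent power: |S| = 12 VA.
Step 10 — Power factor: PF = P/|S| = 0.03474 (leading).

(a) P = 0.4168 W  (b) Q = -11.99 VAR  (c) S = 12 VA  (d) PF = 0.03474 (leading)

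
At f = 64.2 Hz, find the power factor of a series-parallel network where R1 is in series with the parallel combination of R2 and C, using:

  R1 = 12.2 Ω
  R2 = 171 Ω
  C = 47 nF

Step 1 — Angular frequency: ω = 2π·f = 2π·64.2 = 403.4 rad/s.
Step 2 — Component impedances:
  R1: Z = R = 12.2 Ω
  R2: Z = R = 171 Ω
  C: Z = 1/(jωC) = -j/(ω·C) = 0 - j5.275e+04 Ω
Step 3 — Parallel branch: R2 || C = 1/(1/R2 + 1/C) = 171 - j0.5544 Ω.
Step 4 — Series with R1: Z_total = R1 + (R2 || C) = 183.2 - j0.5544 Ω = 183.2∠-0.2° Ω.
Step 5 — Power factor: PF = cos(φ) = Re(Z)/|Z| = 183.2/183.2 = 1.
Step 6 — Type: Im(Z) = -0.5544 ⇒ leading (phase φ = -0.2°).

PF = 1 (leading, φ = -0.2°)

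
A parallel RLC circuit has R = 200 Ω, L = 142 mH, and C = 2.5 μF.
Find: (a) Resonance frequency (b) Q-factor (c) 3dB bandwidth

Step 1 — Resonance: ω₀ = 1/√(LC) = 1/√(0.142·2.5e-06) = 1678 rad/s.
Step 2 — f₀ = ω₀/(2π) = 267.1 Hz.
Step 3 — Parallel Q: Q = R/(ω₀L) = 200/(1678·0.142) = 0.8392.
Step 4 — Bandwidth: Δω = ω₀/Q = 2000 rad/s; BW = Δω/(2π) = 318.3 Hz.

(a) f₀ = 267.1 Hz  (b) Q = 0.8392  (c) BW = 318.3 Hz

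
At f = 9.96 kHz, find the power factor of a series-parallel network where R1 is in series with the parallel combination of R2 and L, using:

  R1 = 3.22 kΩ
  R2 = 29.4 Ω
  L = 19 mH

Step 1 — Angular frequency: ω = 2π·f = 2π·9960 = 6.258e+04 rad/s.
Step 2 — Component impedances:
  R1: Z = R = 3220 Ω
  R2: Z = R = 29.4 Ω
  L: Z = jωL = j·6.258e+04·0.019 = 0 + j1189 Ω
Step 3 — Parallel branch: R2 || L = 1/(1/R2 + 1/L) = 29.38 + j0.7265 Ω.
Step 4 — Series with R1: Z_total = R1 + (R2 || L) = 3249 + j0.7265 Ω = 3249∠0.0° Ω.
Step 5 — Power factor: PF = cos(φ) = Re(Z)/|Z| = 3249/3249 = 1.
Step 6 — Type: Im(Z) = 0.7265 ⇒ lagging (phase φ = 0.0°).

PF = 1 (lagging, φ = 0.0°)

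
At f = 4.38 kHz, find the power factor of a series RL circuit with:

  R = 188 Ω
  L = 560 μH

Step 1 — Angular frequency: ω = 2π·f = 2π·4380 = 2.752e+04 rad/s.
Step 2 — Component impedances:
  R: Z = R = 188 Ω
  L: Z = jωL = j·2.752e+04·0.00056 = 0 + j15.41 Ω
Step 3 — Series combination: Z_total = R + L = 188 + j15.41 Ω = 188.6∠4.7° Ω.
Step 4 — Power factor: PF = cos(φ) = Re(Z)/|Z| = 188/188.63 = 0.9967.
Step 5 — Type: Im(Z) = 15.41 ⇒ lagging (phase φ = 4.7°).

PF = 0.9967 (lagging, φ = 4.7°)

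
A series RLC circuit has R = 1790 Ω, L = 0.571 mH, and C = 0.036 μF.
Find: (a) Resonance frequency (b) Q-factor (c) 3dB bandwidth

Step 1 — Resonance condition Im(Z)=0 gives ω₀ = 1/√(LC).
Step 2 — ω₀ = 1/√(0.000571·3.6e-08) = 2.206e+05 rad/s.
Step 3 — f₀ = ω₀/(2π) = 3.51e+04 Hz.
Step 4 — Series Q: Q = ω₀L/R = 2.206e+05·0.000571/1790 = 0.07036.
Step 5 — 3dB bandwidth: Δω = ω₀/Q = 3.135e+06 rad/s; BW = Δω/(2π) = 4.989e+05 Hz.

(a) f₀ = 3.51e+04 Hz  (b) Q = 0.07036  (c) BW = 4.989e+05 Hz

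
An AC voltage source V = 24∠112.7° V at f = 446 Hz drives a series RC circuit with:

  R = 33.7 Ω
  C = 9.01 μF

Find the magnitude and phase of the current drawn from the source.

Step 1 — Angular frequency: ω = 2π·f = 2π·446 = 2802 rad/s.
Step 2 — Component impedances:
  R: Z = R = 33.7 Ω
  C: Z = 1/(jωC) = -j/(ω·C) = 0 - j39.61 Ω
Step 3 — Series combination: Z_total = R + C = 33.7 - j39.61 Ω = 52∠-49.6° Ω.
Step 4 — Source phasor: V = 24∠112.7° V = -9.262 + j22.14 V.
Step 5 — Ohm's law: I = V / Z_total = (-9.262 + j22.14) / (33.7 - j39.61) = -0.4397 + j0.1403 A.
Step 6 — Convert to polar: |I| = 0.4615 A, ∠I = 162.3°.

I = 0.4615∠162.3° A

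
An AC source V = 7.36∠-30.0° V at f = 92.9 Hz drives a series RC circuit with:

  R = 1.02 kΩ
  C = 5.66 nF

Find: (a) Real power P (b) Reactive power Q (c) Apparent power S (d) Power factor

Step 1 — Angular frequency: ω = 2π·f = 2π·92.9 = 583.7 rad/s.
Step 2 — Component impedances:
  R: Z = R = 1020 Ω
  C: Z = 1/(jωC) = -j/(ω·C) = 0 - j3.027e+05 Ω
Step 3 — Series combination: Z_total = R + C = 1020 - j3.027e+05 Ω = 3.027e+05∠-89.8° Ω.
Step 4 — Source phasor: V = 7.36∠-30.0° V = 6.374 - j3.68 V.
Step 5 — Current: I = V / Z = 1.223e-05 + j2.102e-05 A = 2.432e-05∠59.8° A.
Step 6 — Complex power: S = V·I* = 6.031e-07 - j0.000179 VA.
Step 7 — Real power: P = Re(S) = 6.031e-07 W.
Step 8 — Reactive power: Q = Im(S) = -0.000179 VAR.
Step 9 — Apparent power: |S| = 0.000179 VA.
Step 10 — Power factor: PF = P/|S| = 0.00337 (leading).

(a) P = 6.031e-07 W  (b) Q = -0.000179 VAR  (c) S = 0.000179 VA  (d) PF = 0.00337 (leading)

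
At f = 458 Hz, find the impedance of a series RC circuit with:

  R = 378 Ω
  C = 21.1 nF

Step 1 — Angular frequency: ω = 2π·f = 2π·458 = 2878 rad/s.
Step 2 — Component impedances:
  R: Z = R = 378 Ω
  C: Z = 1/(jωC) = -j/(ω·C) = 0 - j1.647e+04 Ω
Step 3 — Series combination: Z_total = R + C = 378 - j1.647e+04 Ω = 1.647e+04∠-88.7° Ω.

Z = 378 - j1.647e+04 Ω = 1.647e+04∠-88.7° Ω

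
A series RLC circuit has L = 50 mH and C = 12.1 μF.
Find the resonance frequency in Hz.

Step 1 — Resonance condition Im(Z)=0 gives ω₀ = 1/√(LC).
Step 2 — ω₀ = 1/√(0.05·1.21e-05) = 1286 rad/s.
Step 3 — f₀ = ω₀/(2π) = 204.6 Hz.

f₀ = 204.6 Hz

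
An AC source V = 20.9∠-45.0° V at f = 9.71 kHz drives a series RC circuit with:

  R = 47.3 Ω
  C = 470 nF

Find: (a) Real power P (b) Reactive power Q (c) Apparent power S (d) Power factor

Step 1 — Angular frequency: ω = 2π·f = 2π·9710 = 6.101e+04 rad/s.
Step 2 — Component impedances:
  R: Z = R = 47.3 Ω
  C: Z = 1/(jωC) = -j/(ω·C) = 0 - j34.87 Ω
Step 3 — Series combination: Z_total = R + C = 47.3 - j34.87 Ω = 58.77∠-36.4° Ω.
Step 4 — Source phasor: V = 20.9∠-45.0° V = 14.78 - j14.78 V.
Step 5 — Current: I = V / Z = 0.3516 - j0.05317 A = 0.3556∠-8.6° A.
Step 6 — Complex power: S = V·I* = 5.983 - j4.411 VA.
Step 7 — Real power: P = Re(S) = 5.983 W.
Step 8 — Reactive power: Q = Im(S) = -4.411 VAR.
Step 9 — Apparent power: |S| = 7.433 VA.
Step 10 — Power factor: PF = P/|S| = 0.8049 (leading).

(a) P = 5.983 W  (b) Q = -4.411 VAR  (c) S = 7.433 VA  (d) PF = 0.8049 (leading)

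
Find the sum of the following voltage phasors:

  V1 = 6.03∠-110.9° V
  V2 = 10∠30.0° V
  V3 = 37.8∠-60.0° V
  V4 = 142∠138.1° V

Step 1 — Convert each phasor to rectangular form:
  V1 = 6.03·(cos(-110.9°) + j·sin(-110.9°)) = -2.151 - j5.633 V
  V2 = 10·(cos(30.0°) + j·sin(30.0°)) = 8.66 + j5 V
  V3 = 37.8·(cos(-60.0°) + j·sin(-60.0°)) = 18.9 - j32.74 V
  V4 = 142·(cos(138.1°) + j·sin(138.1°)) = -105.7 + j94.83 V
Step 2 — Sum components: V_total = -80.28 + j61.46 V.
Step 3 — Convert to polar: |V_total| = 101.1 V, ∠V_total = 142.6°.

V_total = 101.1∠142.6° V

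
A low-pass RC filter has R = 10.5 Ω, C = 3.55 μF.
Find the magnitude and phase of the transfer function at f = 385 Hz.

Step 1 — Angular frequency: ω = 2π·385 = 2419 rad/s.
Step 2 — Transfer function: H(jω) = 1/(1 + jωRC).
Step 3 — Denominator: 1 + jωRC = 1 + j·2419·10.5·3.55e-06 = 1 + j0.09017.
Step 4 — H = 0.9919 - j0.08944.
Step 5 — Magnitude: |H| = 0.996 (-0.0 dB); phase: φ = -5.2°.

|H| = 0.996 (-0.0 dB), φ = -5.2°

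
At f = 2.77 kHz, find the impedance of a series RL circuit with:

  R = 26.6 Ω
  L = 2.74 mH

Step 1 — Angular frequency: ω = 2π·f = 2π·2770 = 1.74e+04 rad/s.
Step 2 — Component impedances:
  R: Z = R = 26.6 Ω
  L: Z = jωL = j·1.74e+04·0.00274 = 0 + j47.69 Ω
Step 3 — Series combination: Z_total = R + L = 26.6 + j47.69 Ω = 54.61∠60.8° Ω.

Z = 26.6 + j47.69 Ω = 54.61∠60.8° Ω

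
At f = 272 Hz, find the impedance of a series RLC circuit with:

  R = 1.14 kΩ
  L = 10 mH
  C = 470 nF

Step 1 — Angular frequency: ω = 2π·f = 2π·272 = 1709 rad/s.
Step 2 — Component impedances:
  R: Z = R = 1140 Ω
  L: Z = jωL = j·1709·0.01 = 0 + j17.09 Ω
  C: Z = 1/(jωC) = -j/(ω·C) = 0 - j1245 Ω
Step 3 — Series combination: Z_total = R + L + C = 1140 - j1228 Ω = 1675∠-47.1° Ω.

Z = 1140 - j1228 Ω = 1675∠-47.1° Ω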